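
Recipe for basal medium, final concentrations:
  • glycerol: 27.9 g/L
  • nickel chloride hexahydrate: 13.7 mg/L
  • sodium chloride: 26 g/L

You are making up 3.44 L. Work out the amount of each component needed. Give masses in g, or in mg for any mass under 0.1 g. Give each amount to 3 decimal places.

glycerol 95.976 g; nickel chloride hexahydrate 47.128 mg; sodium chloride 89.440 g

Scale factor relative to 1 L: 3.44.
glycerol: 27.9 g/L × 3.44 L = 95.976 g
nickel chloride hexahydrate: 13.7 mg/L × 3.44 L = 47.128 mg
sodium chloride: 26 g/L × 3.44 L = 89.440 g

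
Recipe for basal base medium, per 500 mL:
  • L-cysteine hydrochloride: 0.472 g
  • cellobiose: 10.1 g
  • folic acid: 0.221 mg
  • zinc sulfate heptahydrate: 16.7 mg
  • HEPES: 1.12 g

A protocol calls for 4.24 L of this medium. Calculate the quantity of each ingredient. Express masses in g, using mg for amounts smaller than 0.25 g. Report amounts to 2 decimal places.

L-cysteine hydrochloride 4.00 g; cellobiose 85.65 g; folic acid 1.87 mg; zinc sulfate heptahydrate 141.62 mg; HEPES 9.50 g

Scale factor = 4240 mL / 500 mL = 8.48.
L-cysteine hydrochloride: 0.472 g × (4240 mL / 500 mL) = 4.00 g
cellobiose: 10.1 g × (4240 mL / 500 mL) = 85.65 g
folic acid: 0.221 mg × (4240 mL / 500 mL) = 1.87 mg
zinc sulfate heptahydrate: 16.7 mg × (4240 mL / 500 mL) = 141.62 mg
HEPES: 1.12 g × (4240 mL / 500 mL) = 9.50 g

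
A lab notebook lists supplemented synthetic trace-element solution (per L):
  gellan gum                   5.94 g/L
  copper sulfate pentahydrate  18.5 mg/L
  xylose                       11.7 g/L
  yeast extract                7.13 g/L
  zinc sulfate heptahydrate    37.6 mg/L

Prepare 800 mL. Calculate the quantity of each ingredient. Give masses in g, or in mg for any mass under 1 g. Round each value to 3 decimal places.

Working volume: 800 mL = 0.8 L.
gellan gum: 5.94 g/L × 0.8 L = 4.752 g
copper sulfate pentahydrate: 18.5 mg/L × 0.8 L = 14.800 mg
xylose: 11.7 g/L × 0.8 L = 9.360 g
yeast extract: 7.13 g/L × 0.8 L = 5.704 g
zinc sulfate heptahydrate: 37.6 mg/L × 0.8 L = 30.080 mg

gellan gum 4.752 g; copper sulfate pentahydrate 14.800 mg; xylose 9.360 g; yeast extract 5.704 g; zinc sulfate heptahydrate 30.080 mg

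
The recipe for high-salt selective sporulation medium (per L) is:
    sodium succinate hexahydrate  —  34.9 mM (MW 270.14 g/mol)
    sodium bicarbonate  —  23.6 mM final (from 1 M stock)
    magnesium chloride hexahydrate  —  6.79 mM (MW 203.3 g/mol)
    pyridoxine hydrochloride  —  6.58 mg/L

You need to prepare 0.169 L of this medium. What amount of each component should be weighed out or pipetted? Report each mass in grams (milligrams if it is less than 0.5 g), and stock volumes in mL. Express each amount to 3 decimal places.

sodium succinate hexahydrate 1.593 g; sodium bicarbonate 3.988 mL; magnesium chloride hexahydrate 233.289 mg; pyridoxine hydrochloride 1.112 mg

Scale factor relative to 1 L: 0.169.
sodium succinate hexahydrate: 34.9 mmol/L × 270.14 g/mol × 0.169 L ÷ 1000 = 1.593 g
sodium bicarbonate: C1V1 = C2V2 → 23.6 mM × 169 mL ÷ 1000 mM = 3.988 mL
magnesium chloride hexahydrate: 6.79 mmol/L × 203.3 mg/mmol × 0.169 L = 233.289 mg
pyridoxine hydrochloride: 6.58 mg/L × 0.169 L = 1.112 mg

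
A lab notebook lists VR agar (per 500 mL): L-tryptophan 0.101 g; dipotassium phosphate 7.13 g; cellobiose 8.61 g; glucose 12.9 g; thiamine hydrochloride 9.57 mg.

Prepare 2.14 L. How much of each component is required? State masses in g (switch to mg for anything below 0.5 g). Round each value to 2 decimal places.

L-tryptophan 432.28 mg; dipotassium phosphate 30.52 g; cellobiose 36.85 g; glucose 55.21 g; thiamine hydrochloride 40.96 mg

Scale factor = 2140 mL / 500 mL = 4.28.
L-tryptophan: 0.101 g × (2140 mL / 500 mL) = 0.43228 g = 432.28 mg
dipotassium phosphate: 7.13 g × (2140 mL / 500 mL) = 30.52 g
cellobiose: 8.61 g × (2140 mL / 500 mL) = 36.85 g
glucose: 12.9 g × (2140 mL / 500 mL) = 55.21 g
thiamine hydrochloride: 9.57 mg × (2140 mL / 500 mL) = 40.96 mg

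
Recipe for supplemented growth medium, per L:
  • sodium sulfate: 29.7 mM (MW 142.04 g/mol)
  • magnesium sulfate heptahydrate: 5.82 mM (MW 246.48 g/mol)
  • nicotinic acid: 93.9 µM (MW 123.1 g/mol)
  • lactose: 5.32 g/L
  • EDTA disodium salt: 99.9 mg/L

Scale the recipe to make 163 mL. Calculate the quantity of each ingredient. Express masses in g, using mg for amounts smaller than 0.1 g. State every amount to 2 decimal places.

Target volume = 163 mL = 0.163 L.
sodium sulfate: 29.7 mmol/L × 142.04 g/mol × 0.163 L ÷ 1000 = 0.69 g
magnesium sulfate heptahydrate: 5.82 mmol/L × 246.48 g/mol × 0.163 L ÷ 1000 = 0.23 g
nicotinic acid: 93.9 µmol/L × 123.1 g/mol × 0.163 L ÷ 1000 = 1.88 mg
lactose: 5.32 g/L × 0.163 L = 0.87 g
EDTA disodium salt: 99.9 mg/L × 0.163 L = 16.28 mg

sodium sulfate 0.69 g; magnesium sulfate heptahydrate 0.23 g; nicotinic acid 1.88 mg; lactose 0.87 g; EDTA disodium salt 16.28 mg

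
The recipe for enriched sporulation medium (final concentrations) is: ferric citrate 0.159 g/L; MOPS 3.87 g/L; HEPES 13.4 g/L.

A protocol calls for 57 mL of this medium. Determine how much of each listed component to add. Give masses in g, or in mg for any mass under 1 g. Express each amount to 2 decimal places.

Working volume: 57 mL = 0.057 L.
ferric citrate: 0.159 g/L × 0.057 L = 0.009063 g = 9.06 mg
MOPS: 3.87 g/L × 0.057 L = 0.22059 g = 220.59 mg
HEPES: 13.4 g/L × 0.057 L = 0.7638 g = 763.80 mg

ferric citrate 9.06 mg; MOPS 220.59 mg; HEPES 763.80 mg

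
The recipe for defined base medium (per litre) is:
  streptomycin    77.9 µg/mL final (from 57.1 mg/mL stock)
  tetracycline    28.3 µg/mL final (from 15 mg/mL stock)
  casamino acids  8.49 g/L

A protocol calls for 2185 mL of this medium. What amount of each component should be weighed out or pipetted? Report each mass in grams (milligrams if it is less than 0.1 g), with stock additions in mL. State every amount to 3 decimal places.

streptomycin 2.981 mL; tetracycline 4.122 mL; casamino acids 18.551 g

Target volume = 2185 mL = 2.185 L.
streptomycin: dilute stock: 77.9 µg/mL × 2185 mL ÷ 57100 µg/mL = 2.981 mL
tetracycline: dilute stock: 28.3 µg/mL × 2185 mL ÷ 15000 µg/mL = 4.122 mL
casamino acids: 8.49 g/L × 2.185 L = 18.551 g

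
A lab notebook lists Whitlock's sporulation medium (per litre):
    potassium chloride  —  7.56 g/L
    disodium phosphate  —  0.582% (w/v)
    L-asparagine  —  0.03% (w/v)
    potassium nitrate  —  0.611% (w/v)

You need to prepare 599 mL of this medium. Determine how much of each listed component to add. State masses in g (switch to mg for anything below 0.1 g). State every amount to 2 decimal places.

Working volume: 599 mL = 0.599 L.
potassium chloride: 7.56 g/L × 0.599 L = 4.53 g
disodium phosphate: 0.582 g per 100 mL × 599 mL ÷ 100 = 3.49 g
L-asparagine: 0.03 g per 100 mL × 599 mL ÷ 100 = 0.18 g
potassium nitrate: 0.611% w/v = 6.11 g/L → 6.11 × 0.599 L = 3.66 g

potassium chloride 4.53 g; disodium phosphate 3.49 g; L-asparagine 0.18 g; potassium nitrate 3.66 g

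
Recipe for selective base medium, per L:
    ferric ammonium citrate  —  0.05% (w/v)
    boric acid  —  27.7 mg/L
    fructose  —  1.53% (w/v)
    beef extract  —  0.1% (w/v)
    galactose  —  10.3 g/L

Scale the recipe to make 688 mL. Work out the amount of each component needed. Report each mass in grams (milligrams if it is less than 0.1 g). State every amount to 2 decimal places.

ferric ammonium citrate 0.34 g; boric acid 19.06 mg; fructose 10.53 g; beef extract 0.69 g; galactose 7.09 g

Scale factor relative to 1 L: 0.688.
ferric ammonium citrate: 0.05 g per 100 mL × 688 mL ÷ 100 = 0.34 g
boric acid: 27.7 mg/L × 0.688 L = 19.06 mg
fructose: 1.53% w/v = 15.3 g/L → 15.3 × 0.688 L = 10.53 g
beef extract: 0.1% w/v = 1 g/L → 1 × 0.688 L = 0.69 g
galactose: 10.3 g/L × 0.688 L = 7.09 g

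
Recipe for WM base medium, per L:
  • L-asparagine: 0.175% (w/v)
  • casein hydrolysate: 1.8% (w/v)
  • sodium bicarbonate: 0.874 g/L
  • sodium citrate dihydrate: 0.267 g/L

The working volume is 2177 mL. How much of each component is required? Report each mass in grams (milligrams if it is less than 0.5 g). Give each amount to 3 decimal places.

L-asparagine 3.810 g; casein hydrolysate 39.186 g; sodium bicarbonate 1.903 g; sodium citrate dihydrate 0.581 g

Target volume = 2177 mL = 2.177 L.
L-asparagine: 0.175% w/v = 1.75 g/L → 1.75 × 2.177 L = 3.810 g
casein hydrolysate: 1.8 g per 100 mL × 2177 mL ÷ 100 = 39.186 g
sodium bicarbonate: 0.874 g/L × 2.177 L = 1.903 g
sodium citrate dihydrate: 0.267 g/L × 2.177 L = 0.581 g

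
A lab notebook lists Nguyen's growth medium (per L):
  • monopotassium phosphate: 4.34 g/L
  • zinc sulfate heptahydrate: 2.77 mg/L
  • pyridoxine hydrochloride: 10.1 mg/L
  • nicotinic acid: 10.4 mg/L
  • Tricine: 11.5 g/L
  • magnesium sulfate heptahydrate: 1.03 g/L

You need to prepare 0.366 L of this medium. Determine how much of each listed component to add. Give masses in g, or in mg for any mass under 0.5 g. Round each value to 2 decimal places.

monopotassium phosphate 1.59 g; zinc sulfate heptahydrate 1.01 mg; pyridoxine hydrochloride 3.70 mg; nicotinic acid 3.81 mg; Tricine 4.21 g; magnesium sulfate heptahydrate 376.98 mg

Working volume: 0.366 L.
monopotassium phosphate: 4.34 g/L × 0.366 L = 1.59 g
zinc sulfate heptahydrate: 2.77 mg/L × 0.366 L = 1.01 mg
pyridoxine hydrochloride: 10.1 mg/L × 0.366 L = 3.70 mg
nicotinic acid: 10.4 mg/L × 0.366 L = 3.81 mg
Tricine: 11.5 g/L × 0.366 L = 4.21 g
magnesium sulfate heptahydrate: 1.03 g/L × 0.366 L = 0.37698 g = 376.98 mg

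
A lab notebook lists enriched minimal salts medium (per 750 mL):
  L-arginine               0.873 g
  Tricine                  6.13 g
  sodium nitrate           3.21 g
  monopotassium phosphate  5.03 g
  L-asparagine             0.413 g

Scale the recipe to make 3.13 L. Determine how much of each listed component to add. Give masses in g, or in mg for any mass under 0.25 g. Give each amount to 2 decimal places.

Ratio of target to recipe volume: 3130 / 750 = 4.17333.
L-arginine: 0.873 g × (3130 mL / 750 mL) = 3.64 g
Tricine: 6.13 g × (3130 mL / 750 mL) = 25.58 g
sodium nitrate: 3.21 g × (3130 mL / 750 mL) = 13.40 g
monopotassium phosphate: 5.03 g × (3130 mL / 750 mL) = 20.99 g
L-asparagine: 0.413 g × (3130 mL / 750 mL) = 1.72 g

L-arginine 3.64 g; Tricine 25.58 g; sodium nitrate 13.40 g; monopotassium phosphate 20.99 g; L-asparagine 1.72 g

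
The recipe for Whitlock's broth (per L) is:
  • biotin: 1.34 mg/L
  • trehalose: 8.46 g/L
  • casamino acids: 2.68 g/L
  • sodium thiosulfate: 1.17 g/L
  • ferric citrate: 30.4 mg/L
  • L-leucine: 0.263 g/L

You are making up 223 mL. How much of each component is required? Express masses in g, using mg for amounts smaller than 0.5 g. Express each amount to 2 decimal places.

biotin 0.30 mg; trehalose 1.89 g; casamino acids 0.60 g; sodium thiosulfate 260.91 mg; ferric citrate 6.78 mg; L-leucine 58.65 mg

Target volume = 223 mL = 0.223 L.
biotin: 1.34 mg/L × 0.223 L = 0.30 mg
trehalose: 8.46 g/L × 0.223 L = 1.89 g
casamino acids: 2.68 g/L × 0.223 L = 0.60 g
sodium thiosulfate: 1.17 g/L × 0.223 L = 0.26091 g = 260.91 mg
ferric citrate: 30.4 mg/L × 0.223 L = 6.78 mg
L-leucine: 0.263 g/L × 0.223 L = 0.058649 g = 58.65 mg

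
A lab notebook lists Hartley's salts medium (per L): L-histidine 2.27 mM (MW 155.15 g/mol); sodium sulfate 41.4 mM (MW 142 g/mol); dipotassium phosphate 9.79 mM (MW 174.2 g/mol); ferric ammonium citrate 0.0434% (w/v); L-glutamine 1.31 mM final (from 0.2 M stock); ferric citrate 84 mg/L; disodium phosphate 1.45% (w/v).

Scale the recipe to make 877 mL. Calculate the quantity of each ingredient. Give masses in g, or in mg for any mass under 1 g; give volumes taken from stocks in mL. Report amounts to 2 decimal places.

Scale factor relative to 1 L: 0.877.
L-histidine: 2.27 mmol/L × 155.15 mg/mmol × 0.877 L = 308.87 mg
sodium sulfate: 41.4 mmol/L × 142 g/mol × 0.877 L ÷ 1000 = 5.16 g
dipotassium phosphate: 9.79 mmol/L × 174.2 g/mol × 0.877 L ÷ 1000 = 1.50 g
ferric ammonium citrate: 0.0434 g per 100 mL × 877 mL ÷ 100 = 0.380618 g = 380.62 mg
L-glutamine: V = C2·V2/C1 = 1.31 mM × 877 mL ÷ 200 mM = 5.74 mL
ferric citrate: 84 mg/L × 0.877 L = 73.67 mg
disodium phosphate: 1.45% w/v = 14.5 g/L → 14.5 × 0.877 L = 12.72 g

L-histidine 308.87 mg; sodium sulfate 5.16 g; dipotassium phosphate 1.50 g; ferric ammonium citrate 380.62 mg; L-glutamine 5.74 mL; ferric citrate 73.67 mg; disodium phosphate 12.72 g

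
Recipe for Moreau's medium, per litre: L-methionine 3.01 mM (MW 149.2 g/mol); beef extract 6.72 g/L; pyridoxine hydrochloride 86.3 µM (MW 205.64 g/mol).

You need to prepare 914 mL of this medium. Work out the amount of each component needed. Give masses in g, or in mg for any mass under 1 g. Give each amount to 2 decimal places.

Target volume = 914 mL = 0.914 L.
L-methionine: 3.01 mmol/L × 149.2 mg/mmol × 0.914 L = 410.47 mg
beef extract: 6.72 g/L × 0.914 L = 6.14 g
pyridoxine hydrochloride: 86.3 µmol/L × 205.64 g/mol × 0.914 L ÷ 1000 = 16.22 mg

L-methionine 410.47 mg; beef extract 6.14 g; pyridoxine hydrochloride 16.22 mg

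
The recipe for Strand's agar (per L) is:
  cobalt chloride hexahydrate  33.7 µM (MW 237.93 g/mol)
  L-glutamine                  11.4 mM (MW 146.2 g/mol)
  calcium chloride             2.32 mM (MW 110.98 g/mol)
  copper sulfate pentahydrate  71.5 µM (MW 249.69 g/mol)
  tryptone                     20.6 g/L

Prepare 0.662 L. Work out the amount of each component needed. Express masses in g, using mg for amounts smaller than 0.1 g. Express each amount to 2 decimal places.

Scale factor relative to 1 L: 0.662.
cobalt chloride hexahydrate: 33.7 µmol/L × 237.93 g/mol × 0.662 L ÷ 1000 = 5.31 mg
L-glutamine: 11.4 mmol/L × 146.2 g/mol × 0.662 L ÷ 1000 = 1.10 g
calcium chloride: 2.32 mmol/L × 110.98 g/mol × 0.662 L ÷ 1000 = 0.17 g
copper sulfate pentahydrate: 71.5 µmol/L × 249.69 g/mol × 0.662 L ÷ 1000 = 11.82 mg
tryptone: 20.6 g/L × 0.662 L = 13.64 g

cobalt chloride hexahydrate 5.31 mg; L-glutamine 1.10 g; calcium chloride 0.17 g; copper sulfate pentahydrate 11.82 mg; tryptone 13.64 g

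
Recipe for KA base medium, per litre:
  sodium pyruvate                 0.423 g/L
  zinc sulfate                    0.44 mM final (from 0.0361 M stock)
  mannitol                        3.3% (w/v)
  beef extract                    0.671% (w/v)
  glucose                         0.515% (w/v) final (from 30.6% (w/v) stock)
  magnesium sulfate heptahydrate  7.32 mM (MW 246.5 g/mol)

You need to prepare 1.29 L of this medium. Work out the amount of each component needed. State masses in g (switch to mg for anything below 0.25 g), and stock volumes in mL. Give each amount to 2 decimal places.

sodium pyruvate 0.55 g; zinc sulfate 15.72 mL; mannitol 42.57 g; beef extract 8.66 g; glucose 21.71 mL; magnesium sulfate heptahydrate 2.33 g

Working volume: 1.29 L.
sodium pyruvate: 0.423 g/L × 1.29 L = 0.55 g
zinc sulfate: dilute stock: 0.44 mM × 1290 mL ÷ 36.1 mM = 15.72 mL
mannitol: 3.3% w/v = 33 g/L → 33 × 1.29 L = 42.57 g
beef extract: 0.671 g per 100 mL × 1290 mL ÷ 100 = 8.66 g
glucose: V = C2·V2/C1 = 0.515% ÷ 30.6% × 1290 mL = 21.71 mL
magnesium sulfate heptahydrate: 7.32 mmol/L × 246.5 g/mol × 1.29 L ÷ 1000 = 2.33 g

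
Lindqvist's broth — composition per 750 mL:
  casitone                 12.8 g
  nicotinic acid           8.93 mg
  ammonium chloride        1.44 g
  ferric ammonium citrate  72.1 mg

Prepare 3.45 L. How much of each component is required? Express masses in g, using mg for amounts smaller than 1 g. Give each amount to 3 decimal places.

casitone 58.880 g; nicotinic acid 41.078 mg; ammonium chloride 6.624 g; ferric ammonium citrate 331.660 mg

Scale factor = 3450 mL / 750 mL = 4.6.
casitone: 12.8 g × (3450 mL / 750 mL) = 58.880 g
nicotinic acid: 8.93 mg × (3450 mL / 750 mL) = 41.078 mg
ammonium chloride: 1.44 g × (3450 mL / 750 mL) = 6.624 g
ferric ammonium citrate: 72.1 mg × (3450 mL / 750 mL) = 331.660 mg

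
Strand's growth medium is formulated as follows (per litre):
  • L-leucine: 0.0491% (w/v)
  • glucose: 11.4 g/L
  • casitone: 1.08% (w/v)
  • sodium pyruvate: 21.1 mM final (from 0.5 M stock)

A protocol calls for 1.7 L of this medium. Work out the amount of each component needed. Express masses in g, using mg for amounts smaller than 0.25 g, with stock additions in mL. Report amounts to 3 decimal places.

L-leucine 0.835 g; glucose 19.380 g; casitone 18.360 g; sodium pyruvate 71.740 mL

Scale factor relative to 1 L: 1.7.
L-leucine: 0.0491 g per 100 mL × 1700 mL ÷ 100 = 0.835 g
glucose: 11.4 g/L × 1.7 L = 19.380 g
casitone: 1.08 g per 100 mL × 1700 mL ÷ 100 = 18.360 g
sodium pyruvate: V = C2·V2/C1 = 21.1 mM × 1700 mL ÷ 500 mM = 71.740 mL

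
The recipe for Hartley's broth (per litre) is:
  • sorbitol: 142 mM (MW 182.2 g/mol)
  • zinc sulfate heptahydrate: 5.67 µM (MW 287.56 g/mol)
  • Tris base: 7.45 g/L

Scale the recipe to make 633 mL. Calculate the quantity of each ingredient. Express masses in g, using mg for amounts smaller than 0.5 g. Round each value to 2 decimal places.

sorbitol 16.38 g; zinc sulfate heptahydrate 1.03 mg; Tris base 4.72 g

Working volume: 633 mL = 0.633 L.
sorbitol: 142 mmol/L × 182.2 g/mol × 0.633 L ÷ 1000 = 16.38 g
zinc sulfate heptahydrate: 5.67 µmol/L × 287.56 g/mol × 0.633 L ÷ 1000 = 1.03 mg
Tris base: 7.45 g/L × 0.633 L = 4.72 g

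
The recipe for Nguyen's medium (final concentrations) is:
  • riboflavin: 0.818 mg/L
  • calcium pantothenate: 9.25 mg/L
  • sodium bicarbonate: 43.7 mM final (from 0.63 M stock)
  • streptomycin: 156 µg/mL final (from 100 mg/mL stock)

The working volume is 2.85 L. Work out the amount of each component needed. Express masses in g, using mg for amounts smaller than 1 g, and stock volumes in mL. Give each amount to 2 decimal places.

riboflavin 2.33 mg; calcium pantothenate 26.36 mg; sodium bicarbonate 197.69 mL; streptomycin 4.45 mL

Scale factor relative to 1 L: 2.85.
riboflavin: 0.818 mg/L × 2.85 L = 2.33 mg
calcium pantothenate: 9.25 mg/L × 2.85 L = 26.36 mg
sodium bicarbonate: C1V1 = C2V2 → 43.7 mM × 2850 mL ÷ 630 mM = 197.69 mL
streptomycin: V = C2·V2/C1 = 156 µg/mL × 2850 mL ÷ 100000 µg/mL = 4.45 mL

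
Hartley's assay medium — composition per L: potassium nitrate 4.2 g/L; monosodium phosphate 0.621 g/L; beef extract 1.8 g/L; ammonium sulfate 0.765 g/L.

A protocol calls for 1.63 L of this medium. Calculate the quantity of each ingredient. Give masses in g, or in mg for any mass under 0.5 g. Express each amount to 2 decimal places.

Scale factor relative to 1 L: 1.63.
potassium nitrate: 4.2 g/L × 1.63 L = 6.85 g
monosodium phosphate: 0.621 g/L × 1.63 L = 1.01 g
beef extract: 1.8 g/L × 1.63 L = 2.93 g
ammonium sulfate: 0.765 g/L × 1.63 L = 1.25 g

potassium nitrate 6.85 g; monosodium phosphate 1.01 g; beef extract 2.93 g; ammonium sulfate 1.25 g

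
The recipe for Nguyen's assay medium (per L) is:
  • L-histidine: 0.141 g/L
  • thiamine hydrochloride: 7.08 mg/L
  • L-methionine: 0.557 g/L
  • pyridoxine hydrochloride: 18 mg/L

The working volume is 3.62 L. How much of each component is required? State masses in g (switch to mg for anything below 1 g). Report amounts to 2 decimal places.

Scale factor relative to 1 L: 3.62.
L-histidine: 0.141 g/L × 3.62 L = 0.51042 g = 510.42 mg
thiamine hydrochloride: 7.08 mg/L × 3.62 L = 25.63 mg
L-methionine: 0.557 g/L × 3.62 L = 2.02 g
pyridoxine hydrochloride: 18 mg/L × 3.62 L = 65.16 mg

L-histidine 510.42 mg; thiamine hydrochloride 25.63 mg; L-methionine 2.02 g; pyridoxine hydrochloride 65.16 mg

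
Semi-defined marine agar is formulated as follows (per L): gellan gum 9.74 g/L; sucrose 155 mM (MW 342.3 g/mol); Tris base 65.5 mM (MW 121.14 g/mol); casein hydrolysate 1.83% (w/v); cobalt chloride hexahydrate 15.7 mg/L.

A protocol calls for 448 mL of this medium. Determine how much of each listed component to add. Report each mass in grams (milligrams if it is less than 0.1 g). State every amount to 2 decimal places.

Scale factor relative to 1 L: 0.448.
gellan gum: 9.74 g/L × 0.448 L = 4.36 g
sucrose: 155 mmol/L × 342.3 g/mol × 0.448 L ÷ 1000 = 23.77 g
Tris base: 65.5 mmol/L × 121.14 g/mol × 0.448 L ÷ 1000 = 3.55 g
casein hydrolysate: 1.83 g per 100 mL × 448 mL ÷ 100 = 8.20 g
cobalt chloride hexahydrate: 15.7 mg/L × 0.448 L = 7.03 mg

gellan gum 4.36 g; sucrose 23.77 g; Tris base 3.55 g; casein hydrolysate 8.20 g; cobalt chloride hexahydrate 7.03 mg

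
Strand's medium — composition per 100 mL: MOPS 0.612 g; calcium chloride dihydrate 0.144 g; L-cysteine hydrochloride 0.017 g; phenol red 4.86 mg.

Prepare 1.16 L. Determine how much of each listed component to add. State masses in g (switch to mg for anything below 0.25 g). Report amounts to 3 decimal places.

MOPS 7.099 g; calcium chloride dihydrate 1.670 g; L-cysteine hydrochloride 197.200 mg; phenol red 56.376 mg

Ratio of target to recipe volume: 1160 / 100 = 11.6.
MOPS: 0.612 g × (1160 mL / 100 mL) = 7.099 g
calcium chloride dihydrate: 0.144 g × (1160 mL / 100 mL) = 1.670 g
L-cysteine hydrochloride: 0.017 g × (1160 mL / 100 mL) = 0.1972 g = 197.200 mg
phenol red: 4.86 mg × (1160 mL / 100 mL) = 56.376 mg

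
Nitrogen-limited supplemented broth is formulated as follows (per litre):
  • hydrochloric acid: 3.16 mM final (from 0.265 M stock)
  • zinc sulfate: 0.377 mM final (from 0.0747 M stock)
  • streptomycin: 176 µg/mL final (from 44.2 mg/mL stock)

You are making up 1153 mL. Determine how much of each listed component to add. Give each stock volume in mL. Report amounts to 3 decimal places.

hydrochloric acid 13.749 mL; zinc sulfate 5.819 mL; streptomycin 4.591 mL

Target volume = 1153 mL = 1.153 L.
hydrochloric acid: V = C2·V2/C1 = 3.16 mM × 1153 mL ÷ 265 mM = 13.749 mL
zinc sulfate: V = C2·V2/C1 = 0.377 mM × 1153 mL ÷ 74.7 mM = 5.819 mL
streptomycin: dilute stock: 176 µg/mL × 1153 mL ÷ 44200 µg/mL = 4.591 mL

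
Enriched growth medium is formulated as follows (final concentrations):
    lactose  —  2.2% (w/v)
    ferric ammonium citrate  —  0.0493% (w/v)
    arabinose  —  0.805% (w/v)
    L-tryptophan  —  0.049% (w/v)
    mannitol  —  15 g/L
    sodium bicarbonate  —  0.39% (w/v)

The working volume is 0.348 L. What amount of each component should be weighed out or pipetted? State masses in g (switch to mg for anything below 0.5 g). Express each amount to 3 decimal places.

lactose 7.656 g; ferric ammonium citrate 171.564 mg; arabinose 2.801 g; L-tryptophan 170.520 mg; mannitol 5.220 g; sodium bicarbonate 1.357 g

Working volume: 0.348 L.
lactose: 2.2% w/v = 22 g/L → 22 × 0.348 L = 7.656 g
ferric ammonium citrate: 0.0493% w/v = 0.493 g/L → 0.493 × 0.348 L = 0.171564 g = 171.564 mg
arabinose: 0.805% w/v = 8.05 g/L → 8.05 × 0.348 L = 2.801 g
L-tryptophan: 0.049% w/v = 0.49 g/L → 0.49 × 0.348 L = 0.17052 g = 170.520 mg
mannitol: 15 g/L × 0.348 L = 5.220 g
sodium bicarbonate: 0.39% w/v = 3.9 g/L → 3.9 × 0.348 L = 1.357 g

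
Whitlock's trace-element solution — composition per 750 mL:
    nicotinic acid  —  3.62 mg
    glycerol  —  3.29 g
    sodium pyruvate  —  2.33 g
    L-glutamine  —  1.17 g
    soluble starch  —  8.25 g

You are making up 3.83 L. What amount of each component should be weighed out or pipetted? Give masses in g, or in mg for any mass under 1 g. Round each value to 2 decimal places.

Ratio of target to recipe volume: 3830 / 750 = 5.10667.
nicotinic acid: 3.62 mg × (3830 mL / 750 mL) = 18.49 mg
glycerol: 3.29 g × (3830 mL / 750 mL) = 16.80 g
sodium pyruvate: 2.33 g × (3830 mL / 750 mL) = 11.90 g
L-glutamine: 1.17 g × (3830 mL / 750 mL) = 5.97 g
soluble starch: 8.25 g × (3830 mL / 750 mL) = 42.13 g

nicotinic acid 18.49 mg; glycerol 16.80 g; sodium pyruvate 11.90 g; L-glutamine 5.97 g; soluble starch 42.13 g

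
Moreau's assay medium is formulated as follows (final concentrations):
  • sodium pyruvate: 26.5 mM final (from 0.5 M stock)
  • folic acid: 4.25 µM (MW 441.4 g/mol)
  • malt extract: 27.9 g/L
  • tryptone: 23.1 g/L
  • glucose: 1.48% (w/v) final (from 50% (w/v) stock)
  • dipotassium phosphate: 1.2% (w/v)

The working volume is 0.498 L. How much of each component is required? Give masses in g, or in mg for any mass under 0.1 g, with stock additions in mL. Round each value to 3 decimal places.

Working volume: 0.498 L.
sodium pyruvate: dilute stock: 26.5 mM × 498 mL ÷ 500 mM = 26.394 mL
folic acid: 4.25 µmol/L × 441.4 g/mol × 0.498 L ÷ 1000 = 0.934 mg
malt extract: 27.9 g/L × 0.498 L = 13.894 g
tryptone: 23.1 g/L × 0.498 L = 11.504 g
glucose: dilute stock: 1.48% ÷ 50% × 498 mL = 14.741 mL
dipotassium phosphate: 1.2% w/v = 12 g/L → 12 × 0.498 L = 5.976 g

sodium pyruvate 26.394 mL; folic acid 0.934 mg; malt extract 13.894 g; tryptone 11.504 g; glucose 14.741 mL; dipotassium phosphate 5.976 g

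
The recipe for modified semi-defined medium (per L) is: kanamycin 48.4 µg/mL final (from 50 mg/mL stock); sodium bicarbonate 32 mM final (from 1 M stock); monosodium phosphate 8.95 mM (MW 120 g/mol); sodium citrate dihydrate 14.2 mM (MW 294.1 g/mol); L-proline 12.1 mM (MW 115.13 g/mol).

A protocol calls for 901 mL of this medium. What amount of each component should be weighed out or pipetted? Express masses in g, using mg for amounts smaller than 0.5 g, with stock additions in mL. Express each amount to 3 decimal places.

kanamycin 0.872 mL; sodium bicarbonate 28.832 mL; monosodium phosphate 0.968 g; sodium citrate dihydrate 3.763 g; L-proline 1.255 g

Target volume = 901 mL = 0.901 L.
kanamycin: dilute stock: 48.4 µg/mL × 901 mL ÷ 50000 µg/mL = 0.872 mL
sodium bicarbonate: V = C2·V2/C1 = 32 mM × 901 mL ÷ 1000 mM = 28.832 mL
monosodium phosphate: 8.95 mmol/L × 120 g/mol × 0.901 L ÷ 1000 = 0.968 g
sodium citrate dihydrate: 14.2 mmol/L × 294.1 g/mol × 0.901 L ÷ 1000 = 3.763 g
L-proline: 12.1 mmol/L × 115.13 g/mol × 0.901 L ÷ 1000 = 1.255 g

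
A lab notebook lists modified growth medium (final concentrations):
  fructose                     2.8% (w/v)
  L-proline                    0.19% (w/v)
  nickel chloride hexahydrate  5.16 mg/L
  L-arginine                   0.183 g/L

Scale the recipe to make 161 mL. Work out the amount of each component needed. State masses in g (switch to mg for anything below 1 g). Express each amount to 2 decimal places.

Scale factor relative to 1 L: 0.161.
fructose: 2.8 g per 100 mL × 161 mL ÷ 100 = 4.51 g
L-proline: 0.19 g per 100 mL × 161 mL ÷ 100 = 0.3059 g = 305.90 mg
nickel chloride hexahydrate: 5.16 mg/L × 0.161 L = 0.83 mg
L-arginine: 0.183 g/L × 0.161 L = 0.029463 g = 29.46 mg

fructose 4.51 g; L-proline 305.90 mg; nickel chloride hexahydrate 0.83 mg; L-arginine 29.46 mg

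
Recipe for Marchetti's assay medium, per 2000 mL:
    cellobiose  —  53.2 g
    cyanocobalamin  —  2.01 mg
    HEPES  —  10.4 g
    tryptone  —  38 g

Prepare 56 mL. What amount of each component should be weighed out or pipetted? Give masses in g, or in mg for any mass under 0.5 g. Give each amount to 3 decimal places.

cellobiose 1.490 g; cyanocobalamin 0.056 mg; HEPES 291.200 mg; tryptone 1.064 g

Ratio of target to recipe volume: 56 / 2000 = 0.028.
cellobiose: 53.2 g × (56 mL / 2000 mL) = 1.490 g
cyanocobalamin: 2.01 mg × (56 mL / 2000 mL) = 0.056 mg
HEPES: 10.4 g × (56 mL / 2000 mL) = 0.2912 g = 291.200 mg
tryptone: 38 g × (56 mL / 2000 mL) = 1.064 g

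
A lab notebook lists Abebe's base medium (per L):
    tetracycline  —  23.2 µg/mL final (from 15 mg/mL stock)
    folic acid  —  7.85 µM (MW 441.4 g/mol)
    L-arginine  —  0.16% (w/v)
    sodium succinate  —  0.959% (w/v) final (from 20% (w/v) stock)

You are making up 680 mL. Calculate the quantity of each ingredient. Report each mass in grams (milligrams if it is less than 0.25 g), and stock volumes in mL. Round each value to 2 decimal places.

Scale factor relative to 1 L: 0.68.
tetracycline: V = C2·V2/C1 = 23.2 µg/mL × 680 mL ÷ 15000 µg/mL = 1.05 mL
folic acid: 7.85 µmol/L × 441.4 g/mol × 0.68 L ÷ 1000 = 2.36 mg
L-arginine: 0.16 g per 100 mL × 680 mL ÷ 100 = 1.09 g
sodium succinate: dilute stock: 0.959% ÷ 20% × 680 mL = 32.61 mL

tetracycline 1.05 mL; folic acid 2.36 mg; L-arginine 1.09 g; sodium succinate 32.61 mL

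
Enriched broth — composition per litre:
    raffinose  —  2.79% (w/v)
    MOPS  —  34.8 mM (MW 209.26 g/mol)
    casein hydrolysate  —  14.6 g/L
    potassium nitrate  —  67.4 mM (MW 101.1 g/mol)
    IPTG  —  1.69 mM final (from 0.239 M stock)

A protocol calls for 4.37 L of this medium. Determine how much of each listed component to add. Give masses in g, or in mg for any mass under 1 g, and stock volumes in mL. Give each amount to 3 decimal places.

Scale factor relative to 1 L: 4.37.
raffinose: 2.79 g per 100 mL × 4370 mL ÷ 100 = 121.923 g
MOPS: 34.8 mmol/L × 209.26 g/mol × 4.37 L ÷ 1000 = 31.823 g
casein hydrolysate: 14.6 g/L × 4.37 L = 63.802 g
potassium nitrate: 67.4 mmol/L × 101.1 g/mol × 4.37 L ÷ 1000 = 29.778 g
IPTG: V = C2·V2/C1 = 1.69 mM × 4370 mL ÷ 239 mM = 30.901 mL

raffinose 121.923 g; MOPS 31.823 g; casein hydrolysate 63.802 g; potassium nitrate 29.778 g; IPTG 30.901 mL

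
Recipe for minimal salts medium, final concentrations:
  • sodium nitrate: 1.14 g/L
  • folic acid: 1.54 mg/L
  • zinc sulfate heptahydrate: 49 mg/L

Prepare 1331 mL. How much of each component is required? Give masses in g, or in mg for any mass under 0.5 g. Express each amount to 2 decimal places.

sodium nitrate 1.52 g; folic acid 2.05 mg; zinc sulfate heptahydrate 65.22 mg

Target volume = 1331 mL = 1.331 L.
sodium nitrate: 1.14 g/L × 1.331 L = 1.52 g
folic acid: 1.54 mg/L × 1.331 L = 2.05 mg
zinc sulfate heptahydrate: 49 mg/L × 1.331 L = 65.22 mg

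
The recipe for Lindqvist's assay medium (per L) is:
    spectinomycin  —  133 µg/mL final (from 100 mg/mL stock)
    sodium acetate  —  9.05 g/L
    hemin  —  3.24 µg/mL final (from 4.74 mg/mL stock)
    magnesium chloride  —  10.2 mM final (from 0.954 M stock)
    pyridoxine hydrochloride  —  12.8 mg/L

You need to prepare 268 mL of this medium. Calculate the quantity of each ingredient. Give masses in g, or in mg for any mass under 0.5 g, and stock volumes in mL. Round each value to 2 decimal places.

Scale factor relative to 1 L: 0.268.
spectinomycin: V = C2·V2/C1 = 133 µg/mL × 268 mL ÷ 100000 µg/mL = 0.36 mL
sodium acetate: 9.05 g/L × 0.268 L = 2.43 g
hemin: V = C2·V2/C1 = 3.24 µg/mL × 268 mL ÷ 4740 µg/mL = 0.18 mL
magnesium chloride: dilute stock: 10.2 mM × 268 mL ÷ 954 mM = 2.87 mL
pyridoxine hydrochloride: 12.8 mg/L × 0.268 L = 3.43 mg

spectinomycin 0.36 mL; sodium acetate 2.43 g; hemin 0.18 mL; magnesium chloride 2.87 mL; pyridoxine hydrochloride 3.43 mg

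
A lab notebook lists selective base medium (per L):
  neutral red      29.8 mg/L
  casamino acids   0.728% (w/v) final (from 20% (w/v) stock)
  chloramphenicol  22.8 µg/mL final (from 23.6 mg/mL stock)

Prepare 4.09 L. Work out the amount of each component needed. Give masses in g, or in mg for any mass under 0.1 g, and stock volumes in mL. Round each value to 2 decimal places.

neutral red 0.12 g; casamino acids 148.88 mL; chloramphenicol 3.95 mL

Scale factor relative to 1 L: 4.09.
neutral red: 29.8 mg/L × 4.09 L = 121.882 mg = 0.12 g
casamino acids: dilute stock: 0.728% ÷ 20% × 4090 mL = 148.88 mL
chloramphenicol: C1V1 = C2V2 → 22.8 µg/mL × 4090 mL ÷ 23600 µg/mL = 3.95 mL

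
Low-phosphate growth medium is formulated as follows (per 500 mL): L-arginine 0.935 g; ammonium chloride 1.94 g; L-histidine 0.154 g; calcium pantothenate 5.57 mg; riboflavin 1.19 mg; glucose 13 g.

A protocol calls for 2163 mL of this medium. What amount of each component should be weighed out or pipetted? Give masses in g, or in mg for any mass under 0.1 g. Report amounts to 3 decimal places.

L-arginine 4.045 g; ammonium chloride 8.392 g; L-histidine 0.666 g; calcium pantothenate 24.096 mg; riboflavin 5.148 mg; glucose 56.238 g

Scale factor = 2163 mL / 500 mL = 4.326.
L-arginine: 0.935 g × (2163 mL / 500 mL) = 4.045 g
ammonium chloride: 1.94 g × (2163 mL / 500 mL) = 8.392 g
L-histidine: 0.154 g × (2163 mL / 500 mL) = 0.666 g
calcium pantothenate: 5.57 mg × (2163 mL / 500 mL) = 24.096 mg
riboflavin: 1.19 mg × (2163 mL / 500 mL) = 5.148 mg
glucose: 13 g × (2163 mL / 500 mL) = 56.238 g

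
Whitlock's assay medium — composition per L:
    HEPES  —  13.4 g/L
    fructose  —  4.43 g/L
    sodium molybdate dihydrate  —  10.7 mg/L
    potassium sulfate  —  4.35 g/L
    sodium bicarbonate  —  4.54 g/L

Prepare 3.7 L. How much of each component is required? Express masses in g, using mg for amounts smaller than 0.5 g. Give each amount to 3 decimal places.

HEPES 49.580 g; fructose 16.391 g; sodium molybdate dihydrate 39.590 mg; potassium sulfate 16.095 g; sodium bicarbonate 16.798 g

Working volume: 3.7 L.
HEPES: 13.4 g/L × 3.7 L = 49.580 g
fructose: 4.43 g/L × 3.7 L = 16.391 g
sodium molybdate dihydrate: 10.7 mg/L × 3.7 L = 39.590 mg
potassium sulfate: 4.35 g/L × 3.7 L = 16.095 g
sodium bicarbonate: 4.54 g/L × 3.7 L = 16.798 g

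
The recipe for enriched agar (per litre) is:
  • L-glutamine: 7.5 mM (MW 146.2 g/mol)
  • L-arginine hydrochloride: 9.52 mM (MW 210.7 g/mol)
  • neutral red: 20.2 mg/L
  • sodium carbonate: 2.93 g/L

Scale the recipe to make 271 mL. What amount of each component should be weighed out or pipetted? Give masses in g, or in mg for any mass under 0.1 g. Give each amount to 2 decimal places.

L-glutamine 0.30 g; L-arginine hydrochloride 0.54 g; neutral red 5.47 mg; sodium carbonate 0.79 g

Working volume: 271 mL = 0.271 L.
L-glutamine: 7.5 mmol/L × 146.2 g/mol × 0.271 L ÷ 1000 = 0.30 g
L-arginine hydrochloride: 9.52 mmol/L × 210.7 g/mol × 0.271 L ÷ 1000 = 0.54 g
neutral red: 20.2 mg/L × 0.271 L = 5.47 mg
sodium carbonate: 2.93 g/L × 0.271 L = 0.79 g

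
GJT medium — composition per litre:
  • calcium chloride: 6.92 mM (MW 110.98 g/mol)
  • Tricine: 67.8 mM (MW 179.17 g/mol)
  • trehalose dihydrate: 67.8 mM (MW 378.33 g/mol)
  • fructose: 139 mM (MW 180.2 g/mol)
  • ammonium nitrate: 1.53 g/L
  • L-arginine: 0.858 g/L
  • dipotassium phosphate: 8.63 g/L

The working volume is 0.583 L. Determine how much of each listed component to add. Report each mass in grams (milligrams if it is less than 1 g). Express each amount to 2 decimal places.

calcium chloride 447.73 mg; Tricine 7.08 g; trehalose dihydrate 14.95 g; fructose 14.60 g; ammonium nitrate 891.99 mg; L-arginine 500.21 mg; dipotassium phosphate 5.03 g

Working volume: 0.583 L.
calcium chloride: 6.92 mmol/L × 110.98 mg/mmol × 0.583 L = 447.73 mg
Tricine: 67.8 mmol/L × 179.17 g/mol × 0.583 L ÷ 1000 = 7.08 g
trehalose dihydrate: 67.8 mmol/L × 378.33 g/mol × 0.583 L ÷ 1000 = 14.95 g
fructose: 139 mmol/L × 180.2 g/mol × 0.583 L ÷ 1000 = 14.60 g
ammonium nitrate: 1.53 g/L × 0.583 L = 0.89199 g = 891.99 mg
L-arginine: 0.858 g/L × 0.583 L = 0.500214 g = 500.21 mg
dipotassium phosphate: 8.63 g/L × 0.583 L = 5.03 g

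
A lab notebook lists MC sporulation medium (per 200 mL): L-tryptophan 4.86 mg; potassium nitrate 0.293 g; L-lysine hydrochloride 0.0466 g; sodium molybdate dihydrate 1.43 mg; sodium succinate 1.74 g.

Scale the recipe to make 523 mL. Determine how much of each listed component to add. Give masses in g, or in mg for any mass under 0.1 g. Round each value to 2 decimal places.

L-tryptophan 12.71 mg; potassium nitrate 0.77 g; L-lysine hydrochloride 0.12 g; sodium molybdate dihydrate 3.74 mg; sodium succinate 4.55 g

Scale factor = 523 mL / 200 mL = 2.615.
L-tryptophan: 4.86 mg × (523 mL / 200 mL) = 12.71 mg
potassium nitrate: 0.293 g × (523 mL / 200 mL) = 0.77 g
L-lysine hydrochloride: 0.0466 g × (523 mL / 200 mL) = 0.12 g
sodium molybdate dihydrate: 1.43 mg × (523 mL / 200 mL) = 3.74 mg
sodium succinate: 1.74 g × (523 mL / 200 mL) = 4.55 g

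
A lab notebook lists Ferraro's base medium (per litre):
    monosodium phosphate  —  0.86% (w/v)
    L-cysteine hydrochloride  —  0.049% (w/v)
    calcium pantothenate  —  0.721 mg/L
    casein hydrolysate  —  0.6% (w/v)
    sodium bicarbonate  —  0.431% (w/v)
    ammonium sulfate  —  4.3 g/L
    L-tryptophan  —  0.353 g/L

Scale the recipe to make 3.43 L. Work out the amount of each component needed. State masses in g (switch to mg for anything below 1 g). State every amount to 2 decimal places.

Scale factor relative to 1 L: 3.43.
monosodium phosphate: 0.86 g per 100 mL × 3430 mL ÷ 100 = 29.50 g
L-cysteine hydrochloride: 0.049% w/v = 0.49 g/L → 0.49 × 3.43 L = 1.68 g
calcium pantothenate: 0.721 mg/L × 3.43 L = 2.47 mg
casein hydrolysate: 0.6% w/v = 6 g/L → 6 × 3.43 L = 20.58 g
sodium bicarbonate: 0.431% w/v = 4.31 g/L → 4.31 × 3.43 L = 14.78 g
ammonium sulfate: 4.3 g/L × 3.43 L = 14.75 g
L-tryptophan: 0.353 g/L × 3.43 L = 1.21 g

monosodium phosphate 29.50 g; L-cysteine hydrochloride 1.68 g; calcium pantothenate 2.47 mg; casein hydrolysate 20.58 g; sodium bicarbonate 14.78 g; ammonium sulfate 14.75 g; L-tryptophan 1.21 g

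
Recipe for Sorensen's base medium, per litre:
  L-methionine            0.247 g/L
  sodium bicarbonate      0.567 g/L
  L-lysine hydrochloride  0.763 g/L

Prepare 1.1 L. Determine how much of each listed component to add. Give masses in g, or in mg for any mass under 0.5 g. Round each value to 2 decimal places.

L-methionine 271.70 mg; sodium bicarbonate 0.62 g; L-lysine hydrochloride 0.84 g

Scale factor relative to 1 L: 1.1.
L-methionine: 0.247 g/L × 1.1 L = 0.2717 g = 271.70 mg
sodium bicarbonate: 0.567 g/L × 1.1 L = 0.62 g
L-lysine hydrochloride: 0.763 g/L × 1.1 L = 0.84 g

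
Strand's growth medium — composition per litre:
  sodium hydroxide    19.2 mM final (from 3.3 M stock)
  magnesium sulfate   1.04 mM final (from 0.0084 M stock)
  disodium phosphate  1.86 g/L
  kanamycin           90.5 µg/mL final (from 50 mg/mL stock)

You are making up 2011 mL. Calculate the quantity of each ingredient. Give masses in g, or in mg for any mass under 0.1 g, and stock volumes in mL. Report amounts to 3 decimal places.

sodium hydroxide 11.700 mL; magnesium sulfate 248.981 mL; disodium phosphate 3.740 g; kanamycin 3.640 mL

Scale factor relative to 1 L: 2.011.
sodium hydroxide: dilute stock: 19.2 mM × 2011 mL ÷ 3300 mM = 11.700 mL
magnesium sulfate: C1V1 = C2V2 → 1.04 mM × 2011 mL ÷ 8.4 mM = 248.981 mL
disodium phosphate: 1.86 g/L × 2.011 L = 3.740 g
kanamycin: V = C2·V2/C1 = 90.5 µg/mL × 2011 mL ÷ 50000 µg/mL = 3.640 mL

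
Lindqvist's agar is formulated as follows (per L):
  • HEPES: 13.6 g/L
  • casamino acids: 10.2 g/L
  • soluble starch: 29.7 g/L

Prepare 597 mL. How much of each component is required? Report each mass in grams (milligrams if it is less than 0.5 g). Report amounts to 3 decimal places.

Working volume: 597 mL = 0.597 L.
HEPES: 13.6 g/L × 0.597 L = 8.119 g
casamino acids: 10.2 g/L × 0.597 L = 6.089 g
soluble starch: 29.7 g/L × 0.597 L = 17.731 g

HEPES 8.119 g; casamino acids 6.089 g; soluble starch 17.731 g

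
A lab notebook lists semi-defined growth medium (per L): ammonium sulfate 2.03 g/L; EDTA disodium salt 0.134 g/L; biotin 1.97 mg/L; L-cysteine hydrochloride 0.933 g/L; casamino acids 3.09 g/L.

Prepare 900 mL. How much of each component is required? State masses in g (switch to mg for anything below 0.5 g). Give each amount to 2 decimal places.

Scale factor relative to 1 L: 0.9.
ammonium sulfate: 2.03 g/L × 0.9 L = 1.83 g
EDTA disodium salt: 0.134 g/L × 0.9 L = 0.1206 g = 120.60 mg
biotin: 1.97 mg/L × 0.9 L = 1.77 mg
L-cysteine hydrochloride: 0.933 g/L × 0.9 L = 0.84 g
casamino acids: 3.09 g/L × 0.9 L = 2.78 g

ammonium sulfate 1.83 g; EDTA disodium salt 120.60 mg; biotin 1.77 mg; L-cysteine hydrochloride 0.84 g; casamino acids 2.78 g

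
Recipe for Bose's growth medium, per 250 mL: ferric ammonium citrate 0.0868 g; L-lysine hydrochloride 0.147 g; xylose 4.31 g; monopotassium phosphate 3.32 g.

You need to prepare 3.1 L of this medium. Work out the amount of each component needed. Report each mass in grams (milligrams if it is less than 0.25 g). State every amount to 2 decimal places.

ferric ammonium citrate 1.08 g; L-lysine hydrochloride 1.82 g; xylose 53.44 g; monopotassium phosphate 41.17 g

Ratio of target to recipe volume: 3100 / 250 = 12.4.
ferric ammonium citrate: 0.0868 g × (3100 mL / 250 mL) = 1.08 g
L-lysine hydrochloride: 0.147 g × (3100 mL / 250 mL) = 1.82 g
xylose: 4.31 g × (3100 mL / 250 mL) = 53.44 g
monopotassium phosphate: 3.32 g × (3100 mL / 250 mL) = 41.17 g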